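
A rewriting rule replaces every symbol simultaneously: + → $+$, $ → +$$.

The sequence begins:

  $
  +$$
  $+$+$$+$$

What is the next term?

Rewriting each symbol of $+$+$$+$$: $→+$$, +→$+$, $→+$$, +→$+$, $→+$$, $→+$$, +→$+$, $→+$$, $→+$$, which concatenates to +$$ $+$ +$$ $+$ +$$ +$$ $+$ +$$ +$$.

+$$$+$+$$$+$+$$+$$$+$+$$+$$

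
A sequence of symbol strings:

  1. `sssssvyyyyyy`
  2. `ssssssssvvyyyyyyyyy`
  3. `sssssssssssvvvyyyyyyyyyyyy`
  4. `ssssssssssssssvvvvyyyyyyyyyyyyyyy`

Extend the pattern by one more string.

sssssssssssssssssvvvvvyyyyyyyyyyyyyyyyyy

The n-th term is 3n+2 s's then n v's then 3n+3 y's (n = 1, 2, …).
For the next term, n = 5, so the run lengths are 17, 5, 18.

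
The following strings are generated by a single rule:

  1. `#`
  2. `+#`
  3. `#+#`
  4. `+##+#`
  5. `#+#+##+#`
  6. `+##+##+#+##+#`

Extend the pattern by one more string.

This is a Fibonacci-style word recurrence s(k) = s(k−2)·s(k−1): e.g. #·+# = #+#.
So term 7 is #+#+##+#·+##+##+#+##+#.

#+#+##+#+##+##+#+##+#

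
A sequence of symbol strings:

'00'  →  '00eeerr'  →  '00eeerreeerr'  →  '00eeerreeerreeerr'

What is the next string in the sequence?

00eeerreeerreeerreeerr

The strings grow by a fixed suffix eeerr each time.
So the next term is 00eeerreeerreeerr·eeerr.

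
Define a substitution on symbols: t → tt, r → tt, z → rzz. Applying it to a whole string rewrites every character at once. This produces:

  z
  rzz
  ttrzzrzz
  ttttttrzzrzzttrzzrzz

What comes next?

ttttttttttttttrzzrzzttrzzrzzttttttrzzrzzttrzzrzz

Applying the rule to each of the 20 symbols of ttttttrzzrzzttrzzrzz gives the pieces tt tt tt tt tt tt tt rzz rzz tt rzz rzz tt tt tt rzz rzz tt rzz rzz, which concatenate to the answer.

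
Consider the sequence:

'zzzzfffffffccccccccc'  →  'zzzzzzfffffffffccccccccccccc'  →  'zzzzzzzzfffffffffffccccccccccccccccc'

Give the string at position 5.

Each string has the form z^{2n} f^{2n+3} c^{4n+1}, where the shown terms are n = 2, 3, 4.
Setting n = 6 gives 12, 15, 25 characters in each block.

zzzzzzzzzzzzfffffffffffffffccccccccccccccccccccccccc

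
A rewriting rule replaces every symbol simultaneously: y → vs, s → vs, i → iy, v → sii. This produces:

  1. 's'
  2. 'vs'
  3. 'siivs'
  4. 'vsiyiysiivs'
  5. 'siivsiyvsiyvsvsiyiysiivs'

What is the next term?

φ(siivsiyvsiyvsvsiyiysiivs) expands symbol-by-symbol to vs iy iy sii vs iy vs sii vs iy vs sii vs sii vs iy vs iy vs vs iy iy sii vs; joining the 24 pieces gives the next term.

vsiyiysiivsiyvssiivsiyvssiivssiivsiyvsiyvsvsiyiysiivs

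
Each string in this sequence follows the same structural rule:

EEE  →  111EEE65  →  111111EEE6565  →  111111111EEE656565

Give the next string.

Each term wraps the previous one in 111 on the left and 65 on the right.
So the next term is 111·111111111EEE656565·65.

111111111111EEE65656565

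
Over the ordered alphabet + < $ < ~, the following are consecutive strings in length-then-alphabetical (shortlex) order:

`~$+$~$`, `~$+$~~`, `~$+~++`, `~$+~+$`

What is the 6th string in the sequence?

~$+~$+

Advancing 2 positions from ~$+~+$ through ~$+~+$ → ~$+~+~ reaches term 6.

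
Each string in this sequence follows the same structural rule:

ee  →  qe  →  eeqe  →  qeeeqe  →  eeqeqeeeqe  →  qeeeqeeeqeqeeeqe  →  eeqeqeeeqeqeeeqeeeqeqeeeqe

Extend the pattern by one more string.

qeeeqeeeqeqeeeqeeeqeqeeeqeqeeeqeeeqeqeeeqe

From term 3 onward, concatenate the second-to-last term with the last: ee·qe = eeqe, qe·eeqe = qeeeqe, …
Continuing: qeeeqeeeqeqeeeqe · eeqeqeeeqeqeeeqeeeqeqeeeqe gives term 8.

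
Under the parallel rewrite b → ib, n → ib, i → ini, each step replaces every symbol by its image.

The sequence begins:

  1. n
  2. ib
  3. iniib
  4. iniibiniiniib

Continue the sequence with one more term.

Rewriting the 13 symbols of iniibiniiniib one by one yields ini ib ini ini ib ini ib ini ini ib ini ini ib; concatenated:

iniibiniiniibiniibiniiniibiniiniib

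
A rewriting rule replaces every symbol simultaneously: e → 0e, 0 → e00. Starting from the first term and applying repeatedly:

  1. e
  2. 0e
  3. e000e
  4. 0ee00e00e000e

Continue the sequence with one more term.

φ(0ee00e00e000e) expands symbol-by-symbol to e00 0e 0e e00 e00 0e e00 e00 0e e00 e00 e00 0e; joining the 13 pieces gives the next term.

e000e0ee00e000ee00e000ee00e00e000e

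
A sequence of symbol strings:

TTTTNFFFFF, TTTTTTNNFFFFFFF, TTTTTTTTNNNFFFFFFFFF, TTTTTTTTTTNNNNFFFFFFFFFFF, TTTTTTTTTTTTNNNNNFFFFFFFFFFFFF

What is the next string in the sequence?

TTTTTTTTTTTTTTNNNNNNFFFFFFFFFFFFFFF

Each string has the form T^{2n} N^{n-1} F^{2n+1}, where the shown terms are n = 2, 3, 4, 5, 6.
At n = 7 the blocks have lengths 14, 6, 15.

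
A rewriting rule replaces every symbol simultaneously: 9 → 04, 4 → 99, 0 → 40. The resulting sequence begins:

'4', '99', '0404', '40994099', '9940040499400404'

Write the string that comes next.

Rewriting the 16 symbols of 9940040499400404 one by one yields 04 04 99 40 40 99 40 99 04 04 99 40 40 99 40 99; concatenated:

04049940409940990404994040994099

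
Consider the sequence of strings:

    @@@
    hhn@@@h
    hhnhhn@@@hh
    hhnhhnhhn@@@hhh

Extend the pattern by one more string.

Every step adds hhn to the front and h to the end of the previous string.
One more step from hhnhhnhhn@@@hhh gives the answer.

hhnhhnhhnhhn@@@hhhh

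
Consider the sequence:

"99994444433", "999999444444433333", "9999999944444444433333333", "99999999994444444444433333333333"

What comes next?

999999999999444444444444433333333333333

Reading off run lengths: 9 runs 4, 6, 8, 10; 4 runs 5, 7, 9, 11; 3 runs 2, 5, 8, 11 — each is linear in n (n = 1, 2, …).
Setting n = 5 gives 12, 13, 14 characters in each block.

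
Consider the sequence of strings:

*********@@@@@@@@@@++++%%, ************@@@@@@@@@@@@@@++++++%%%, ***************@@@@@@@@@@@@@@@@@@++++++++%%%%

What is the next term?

******************@@@@@@@@@@@@@@@@@@@@@@++++++++++%%%%%

The n-th term is 3n+3 *'s then 4n+2 @'s then 2n +'s then n %'s, where the shown terms are n = 2, 3, 4.
At n = 5 the blocks have lengths 18, 22, 10, 5.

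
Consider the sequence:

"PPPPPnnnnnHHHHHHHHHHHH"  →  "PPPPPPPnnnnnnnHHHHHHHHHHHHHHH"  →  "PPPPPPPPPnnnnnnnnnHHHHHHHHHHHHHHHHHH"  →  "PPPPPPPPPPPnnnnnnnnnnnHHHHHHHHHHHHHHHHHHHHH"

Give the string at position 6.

PPPPPPPPPPPPPPPnnnnnnnnnnnnnnnHHHHHHHHHHHHHHHHHHHHHHHHHHH

Reading off run lengths: P runs 5, 7, 9, 11; n runs 5, 7, 9, 11; H runs 12, 15, 18, 21 — each is linear in n, where the shown terms are n = 3, 4, 5, 6.
At n = 8 the blocks have lengths 15, 15, 27.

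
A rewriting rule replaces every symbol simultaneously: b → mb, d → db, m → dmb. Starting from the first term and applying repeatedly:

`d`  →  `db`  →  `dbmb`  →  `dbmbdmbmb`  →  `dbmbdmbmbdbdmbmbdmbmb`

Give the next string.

dbmbdmbmbdbdmbmbdmbmbdbmbdbdmbmbdmbmbdbdmbmbdmbmb

Applying the rule to each of the 21 symbols of dbmbdmbmbdbdmbmbdmbmb gives the pieces db mb dmb mb db dmb mb dmb mb db mb db dmb mb dmb mb db dmb mb dmb mb, which concatenate to the answer.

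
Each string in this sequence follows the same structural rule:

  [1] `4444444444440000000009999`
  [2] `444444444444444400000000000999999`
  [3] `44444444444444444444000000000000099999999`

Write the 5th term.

Each string has the form 4^{4n} 0^{2n+3} 9^{2n-2}, where the shown terms are n = 3, 4, 5.
At n = 7 the blocks have lengths 28, 17, 12.

444444444444444444444444444400000000000000000999999999999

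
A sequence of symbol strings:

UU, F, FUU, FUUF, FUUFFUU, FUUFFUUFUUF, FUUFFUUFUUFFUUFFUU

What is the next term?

This is a Fibonacci-style word recurrence s(k) = s(k−1)·s(k−2): e.g. F·UU = FUU.
The next term joins FUUFFUUFUUFFUUFFUU and FUUFFUUFUUF.

FUUFFUUFUUFFUUFFUUFUUFFUUFUUF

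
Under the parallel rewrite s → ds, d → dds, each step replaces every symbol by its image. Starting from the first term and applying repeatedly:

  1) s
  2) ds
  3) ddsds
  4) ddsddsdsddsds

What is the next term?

ddsddsdsddsddsdsddsdsddsddsdsddsds

φ(ddsddsdsddsds) expands symbol-by-symbol to dds dds ds dds dds ds dds ds dds dds ds dds ds; joining the 13 pieces gives the next term.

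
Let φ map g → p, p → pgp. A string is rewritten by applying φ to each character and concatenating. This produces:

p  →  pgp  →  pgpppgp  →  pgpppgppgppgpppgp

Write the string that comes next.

pgpppgppgppgpppgppgpppgppgpppgppgppgpppgp

Applying the rule to each of the 17 symbols of pgpppgppgppgpppgp gives the pieces pgp p pgp pgp pgp p pgp pgp p pgp pgp p pgp pgp pgp p pgp, which concatenate to the answer.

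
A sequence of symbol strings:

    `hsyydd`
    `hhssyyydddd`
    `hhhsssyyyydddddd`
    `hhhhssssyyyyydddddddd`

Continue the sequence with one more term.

hhhhhsssssyyyyyydddddddddd

Each string has the form h^{n} s^{n} y^{n+1} d^{2n} (n = 1, 2, …).
At n = 5 the blocks have lengths 5, 5, 6, 10.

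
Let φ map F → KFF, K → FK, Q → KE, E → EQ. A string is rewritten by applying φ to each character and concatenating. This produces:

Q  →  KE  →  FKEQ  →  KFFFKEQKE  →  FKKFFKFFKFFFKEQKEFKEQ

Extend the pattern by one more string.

φ(FKKFFKFFKFFFKEQKEFKEQ) expands symbol-by-symbol to KFF FK FK KFF KFF FK KFF KFF FK KFF KFF KFF FK EQ KE FK EQ KFF FK EQ KE; joining the 21 pieces gives the next term.

KFFFKFKKFFKFFFKKFFKFFFKKFFKFFKFFFKEQKEFKEQKFFFKEQKE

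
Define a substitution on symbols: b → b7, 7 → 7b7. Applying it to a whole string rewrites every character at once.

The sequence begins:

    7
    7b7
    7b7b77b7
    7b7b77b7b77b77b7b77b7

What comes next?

7b7b77b7b77b77b7b77b7b77b77b7b77b77b7b77b7b77b77b7b77b7

Applying the rule to each of the 21 symbols of 7b7b77b7b77b77b7b77b7 gives the pieces 7b7 b7 7b7 b7 7b7 7b7 b7 7b7 b7 7b7 7b7 b7 7b7 7b7 b7 7b7 b7 7b7 7b7 b7 7b7, which concatenate to the answer.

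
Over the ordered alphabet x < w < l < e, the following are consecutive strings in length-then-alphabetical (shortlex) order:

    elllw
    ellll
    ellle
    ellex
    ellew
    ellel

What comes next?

Find the rightmost character of ellel below e, bump it to the next letter, and reset everything to its right to x.

ellee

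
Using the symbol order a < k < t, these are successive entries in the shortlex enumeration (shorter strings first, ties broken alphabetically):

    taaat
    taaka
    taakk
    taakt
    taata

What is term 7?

taatt

Continuing the enumeration 2 steps past taata: taata → taatk → (answer).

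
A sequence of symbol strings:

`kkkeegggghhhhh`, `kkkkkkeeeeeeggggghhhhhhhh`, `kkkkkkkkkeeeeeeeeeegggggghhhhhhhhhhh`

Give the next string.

kkkkkkkkkkkkeeeeeeeeeeeeeeggggggghhhhhhhhhhhhhh

The n-th term is 3n k's then 4n-2 e's then n+3 g's then 3n+2 h's (n = 1, 2, …).
Setting n = 4 gives 12, 14, 7, 14 characters in each block.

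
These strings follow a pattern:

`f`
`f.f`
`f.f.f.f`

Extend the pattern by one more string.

Each string is two copies of the previous one joined by '.'.
One more doubling of f.f.f.f gives the answer.

f.f.f.f.f.f.f.f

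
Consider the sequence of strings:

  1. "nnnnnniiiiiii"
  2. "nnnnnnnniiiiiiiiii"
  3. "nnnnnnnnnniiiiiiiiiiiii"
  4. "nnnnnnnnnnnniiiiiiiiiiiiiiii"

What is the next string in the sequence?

nnnnnnnnnnnnnniiiiiiiiiiiiiiiiiii

Each string has the form n^{2n+2} i^{3n+1}, where the shown terms are n = 2, 3, 4, 5.
Setting n = 6 gives 14, 19 characters in each block.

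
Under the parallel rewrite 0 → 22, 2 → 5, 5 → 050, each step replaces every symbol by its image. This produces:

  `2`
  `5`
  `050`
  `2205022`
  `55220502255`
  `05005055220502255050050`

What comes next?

220502222050220500505522050225505005022050222205022

φ(05005055220502255050050) expands symbol-by-symbol to 22 050 22 22 050 22 050 050 5 5 22 050 22 5 5 050 050 22 050 22 22 050 22; joining the 23 pieces gives the next term.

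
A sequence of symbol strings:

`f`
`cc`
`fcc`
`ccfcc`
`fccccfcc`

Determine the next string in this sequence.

This is a Fibonacci-style word recurrence s(k) = s(k−2)·s(k−1): e.g. f·cc = fcc.
Continuing: ccfcc · fccccfcc gives term 6.

ccfccfccccfcc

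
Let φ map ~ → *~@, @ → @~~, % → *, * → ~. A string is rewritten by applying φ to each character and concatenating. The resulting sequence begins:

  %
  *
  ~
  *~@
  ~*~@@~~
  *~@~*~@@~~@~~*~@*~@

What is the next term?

Applying the rule to each of the 19 symbols of *~@~*~@@~~@~~*~@*~@ gives the pieces ~ *~@ @~~ *~@ ~ *~@ @~~ @~~ *~@ *~@ @~~ *~@ *~@ ~ *~@ @~~ ~ *~@ @~~, which concatenate to the answer.

~*~@@~~*~@~*~@@~~@~~*~@*~@@~~*~@*~@~*~@@~~~*~@@~~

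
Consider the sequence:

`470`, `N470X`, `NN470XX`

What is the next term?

Each term wraps the previous one in N on the left and X on the right.
Applying this once more to NN470XX:

NNN470XXX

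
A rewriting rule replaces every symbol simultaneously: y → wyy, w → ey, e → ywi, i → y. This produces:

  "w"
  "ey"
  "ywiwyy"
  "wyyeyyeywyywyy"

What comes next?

Applying the rule to each of the 14 symbols of wyyeyyeywyywyy gives the pieces ey wyy wyy ywi wyy wyy ywi wyy ey wyy wyy ey wyy wyy, which concatenate to the answer.

eywyywyyywiwyywyyywiwyyeywyywyyeywyywyy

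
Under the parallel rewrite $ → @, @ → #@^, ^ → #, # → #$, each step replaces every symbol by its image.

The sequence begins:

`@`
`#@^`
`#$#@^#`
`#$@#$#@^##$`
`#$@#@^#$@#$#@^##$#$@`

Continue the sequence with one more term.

Applying the rule to each of the 20 symbols of #$@#@^#$@#$#@^##$#$@ gives the pieces #$ @ #@^ #$ #@^ # #$ @ #@^ #$ @ #$ #@^ # #$ #$ @ #$ @ #@^, which concatenate to the answer.

#$@#@^#$#@^##$@#@^#$@#$#@^##$#$@#$@#@^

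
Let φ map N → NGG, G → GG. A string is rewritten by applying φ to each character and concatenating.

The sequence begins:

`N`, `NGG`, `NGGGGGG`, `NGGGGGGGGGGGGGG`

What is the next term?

φ(NGGGGGGGGGGGGGG) expands symbol-by-symbol to NGG GG GG GG GG GG GG GG GG GG GG GG GG GG GG; joining the 15 pieces gives the next term.

NGGGGGGGGGGGGGGGGGGGGGGGGGGGGGG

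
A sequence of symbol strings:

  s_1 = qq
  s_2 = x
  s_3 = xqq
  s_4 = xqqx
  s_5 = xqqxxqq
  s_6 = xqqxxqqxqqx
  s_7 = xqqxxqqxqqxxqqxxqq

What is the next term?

Each term (from the third on) is the previous term followed by the one before it: term 3 = x·qq = xqq.
So term 8 is xqqxxqqxqqxxqqxxqq·xqqxxqqxqqx.

xqqxxqqxqqxxqqxxqqxqqxxqqxqqx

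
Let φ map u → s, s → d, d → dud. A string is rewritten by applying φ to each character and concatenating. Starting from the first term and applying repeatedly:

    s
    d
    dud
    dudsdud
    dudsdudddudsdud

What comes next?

φ(dudsdudddudsdud) expands symbol-by-symbol to dud s dud d dud s dud dud dud s dud d dud s dud; joining the 15 pieces gives the next term.

dudsdudddudsdudduddudsdudddudsdud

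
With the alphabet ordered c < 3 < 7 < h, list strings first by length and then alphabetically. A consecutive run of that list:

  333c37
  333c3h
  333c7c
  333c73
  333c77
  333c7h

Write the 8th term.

Stepping forward 2 times from 333c7h: 333c7h → 333chc, then the target.

333ch3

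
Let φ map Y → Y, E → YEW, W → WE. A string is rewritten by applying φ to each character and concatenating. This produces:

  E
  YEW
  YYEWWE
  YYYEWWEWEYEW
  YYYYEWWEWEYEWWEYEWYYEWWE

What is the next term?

Rewriting the 24 symbols of YYYYEWWEWEYEWWEYEWYYEWWE one by one yields Y Y Y Y YEW WE WE YEW WE YEW Y YEW WE WE YEW Y YEW WE Y Y YEW WE WE YEW; concatenated:

YYYYYEWWEWEYEWWEYEWYYEWWEWEYEWYYEWWEYYYEWWEWEYEW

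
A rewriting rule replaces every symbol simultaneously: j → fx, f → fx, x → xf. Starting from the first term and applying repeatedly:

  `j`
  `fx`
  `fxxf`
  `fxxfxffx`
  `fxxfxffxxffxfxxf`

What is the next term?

Rewriting the 16 symbols of fxxfxffxxffxfxxf one by one yields fx xf xf fx xf fx fx xf xf fx fx xf fx xf xf fx; concatenated:

fxxfxffxxffxfxxfxffxfxxffxxfxffx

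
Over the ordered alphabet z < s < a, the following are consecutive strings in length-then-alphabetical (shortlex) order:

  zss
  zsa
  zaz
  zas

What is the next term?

zaa

Treat zas as a base-3 numeral over the given alphabet and add one, carrying through any trailing a's.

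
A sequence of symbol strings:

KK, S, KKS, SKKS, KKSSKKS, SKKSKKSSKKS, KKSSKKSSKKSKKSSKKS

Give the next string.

SKKSKKSSKKSKKSSKKSSKKSKKSSKKS

Each term (from the third on) is the two preceding terms concatenated in order: term 3 = KK·S = KKS.
So term 8 is SKKSKKSSKKS·KKSSKKSSKKSKKSSKKS.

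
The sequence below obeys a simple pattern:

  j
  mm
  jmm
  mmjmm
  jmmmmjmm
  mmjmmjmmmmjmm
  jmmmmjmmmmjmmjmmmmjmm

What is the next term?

From term 3 onward, concatenate the second-to-last term with the last: j·mm = jmm, mm·jmm = mmjmm, …
The next term joins mmjmmjmmmmjmm and jmmmmjmmmmjmmjmmmmjmm.

mmjmmjmmmmjmmjmmmmjmmmmjmmjmmmmjmm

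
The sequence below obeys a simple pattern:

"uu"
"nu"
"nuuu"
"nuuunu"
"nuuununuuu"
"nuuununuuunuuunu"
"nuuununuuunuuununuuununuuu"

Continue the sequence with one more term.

nuuununuuunuuununuuununuuunuuununuuunuuunu

Each term (from the third on) is the previous term followed by the one before it: term 3 = nu·uu = nuuu.
The next term joins nuuununuuunuuununuuununuuu and nuuununuuunuuunu.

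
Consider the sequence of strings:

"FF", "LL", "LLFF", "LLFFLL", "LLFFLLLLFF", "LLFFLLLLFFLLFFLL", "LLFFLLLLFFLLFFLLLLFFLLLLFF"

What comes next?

This is a Fibonacci-style word recurrence s(k) = s(k−1)·s(k−2): e.g. LL·FF = LLFF.
Continuing: LLFFLLLLFFLLFFLLLLFFLLLLFF · LLFFLLLLFFLLFFLL gives term 8.

LLFFLLLLFFLLFFLLLLFFLLLLFFLLFFLLLLFFLLFFLL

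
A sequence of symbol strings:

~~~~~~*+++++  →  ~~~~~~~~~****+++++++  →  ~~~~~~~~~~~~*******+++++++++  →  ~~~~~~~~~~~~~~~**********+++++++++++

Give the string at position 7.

~~~~~~~~~~~~~~~~~~~~~~~~*******************+++++++++++++++++

Term n consists of 3n+3 ~'s, followed by 3n-2 *'s, followed by 2n+3 +'s (n = 1, 2, …).
For term 7, n = 7, so the run lengths are 24, 19, 17.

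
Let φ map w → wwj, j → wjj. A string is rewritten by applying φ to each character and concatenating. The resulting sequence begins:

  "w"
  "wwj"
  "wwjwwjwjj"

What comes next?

Expanding wwjwwjwjj: w→wwj, w→wwj, j→wjj, w→wwj, w→wwj, j→wjj, w→wwj, j→wjj, j→wjj. Concatenated: wwj wwj wjj wwj wwj wjj wwj wjj wjj.

wwjwwjwjjwwjwwjwjjwwjwjjwjj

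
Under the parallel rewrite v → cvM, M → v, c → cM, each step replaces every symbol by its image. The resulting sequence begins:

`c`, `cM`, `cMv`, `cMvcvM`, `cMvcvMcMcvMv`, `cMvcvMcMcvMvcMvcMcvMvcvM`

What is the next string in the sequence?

φ(cMvcvMcMcvMvcMvcMcvMvcvM) expands symbol-by-symbol to cM v cvM cM cvM v cM v cM cvM v cvM cM v cvM cM v cM cvM v cvM cM cvM v; joining the 24 pieces gives the next term.

cMvcvMcMcvMvcMvcMcvMvcvMcMvcvMcMvcMcvMvcvMcMcvMv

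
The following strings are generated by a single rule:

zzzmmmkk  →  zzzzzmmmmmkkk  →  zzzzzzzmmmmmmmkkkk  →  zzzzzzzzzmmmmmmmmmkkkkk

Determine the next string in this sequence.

Each string has the form z^{2n-1} m^{2n-1} k^{n}, where the shown terms are n = 2, 3, 4, 5.
At n = 6 the blocks have lengths 11, 11, 6.

zzzzzzzzzzzmmmmmmmmmmmkkkkkk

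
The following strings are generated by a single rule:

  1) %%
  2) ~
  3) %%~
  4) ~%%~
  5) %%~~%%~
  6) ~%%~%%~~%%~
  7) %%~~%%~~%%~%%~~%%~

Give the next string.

~%%~%%~~%%~%%~~%%~~%%~%%~~%%~

This is a Fibonacci-style word recurrence s(k) = s(k−2)·s(k−1): e.g. %%·~ = %%~.
So term 8 is ~%%~%%~~%%~·%%~~%%~~%%~%%~~%%~.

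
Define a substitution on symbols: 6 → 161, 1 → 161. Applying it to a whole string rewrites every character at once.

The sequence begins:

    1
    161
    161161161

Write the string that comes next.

161161161161161161161161161

Rewriting each symbol of 161161161: 1→161, 6→161, 1→161, 1→161, 6→161, 1→161, 1→161, 6→161, 1→161, which concatenates to 161 161 161 161 161 161 161 161 161.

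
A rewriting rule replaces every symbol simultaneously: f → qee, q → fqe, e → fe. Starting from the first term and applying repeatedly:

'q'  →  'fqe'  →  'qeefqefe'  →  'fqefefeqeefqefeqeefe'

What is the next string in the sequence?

Applying the rule to each of the 20 symbols of fqefefeqeefqefeqeefe gives the pieces qee fqe fe qee fe qee fe fqe fe fe qee fqe fe qee fe fqe fe fe qee fe, which concatenate to the answer.

qeefqefeqeefeqeefefqefefeqeefqefeqeefefqefefeqeefe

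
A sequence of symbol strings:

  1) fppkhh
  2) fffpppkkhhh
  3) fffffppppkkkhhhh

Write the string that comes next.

Term n consists of 2n-1 f's, followed by n+1 p's, followed by n k's, followed by n+1 h's (n = 1, 2, …).
At n = 4 the blocks have lengths 7, 5, 4, 5.

fffffffpppppkkkkhhhhh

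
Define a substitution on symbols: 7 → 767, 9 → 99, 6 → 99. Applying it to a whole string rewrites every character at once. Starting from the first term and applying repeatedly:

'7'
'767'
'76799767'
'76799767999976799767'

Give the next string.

Applying the rule to each of the 20 symbols of 76799767999976799767 gives the pieces 767 99 767 99 99 767 99 767 99 99 99 99 767 99 767 99 99 767 99 767, which concatenate to the answer.

767997679999767997679999999976799767999976799767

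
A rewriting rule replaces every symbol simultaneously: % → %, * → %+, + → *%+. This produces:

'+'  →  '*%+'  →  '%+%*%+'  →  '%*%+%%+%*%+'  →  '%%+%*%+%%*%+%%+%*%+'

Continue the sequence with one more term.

%%*%+%%+%*%+%%%+%*%+%%*%+%%+%*%+

φ(%%+%*%+%%*%+%%+%*%+) expands symbol-by-symbol to % % *%+ % %+ % *%+ % % %+ % *%+ % % *%+ % %+ % *%+; joining the 19 pieces gives the next term.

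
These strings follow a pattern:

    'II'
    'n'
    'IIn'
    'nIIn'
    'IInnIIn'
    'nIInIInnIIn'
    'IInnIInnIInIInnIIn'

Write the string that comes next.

nIInIInnIInIInnIInnIInIInnIIn

This is a Fibonacci-style word recurrence s(k) = s(k−2)·s(k−1): e.g. II·n = IIn.
So term 8 is nIInIInnIIn·IInnIInnIInIInnIIn.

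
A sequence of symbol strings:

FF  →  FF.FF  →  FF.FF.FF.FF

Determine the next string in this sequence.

FF.FF.FF.FF.FF.FF.FF.FF

Each string is two copies of the previous one joined by '.'.
One more doubling of FF.FF.FF.FF gives the answer.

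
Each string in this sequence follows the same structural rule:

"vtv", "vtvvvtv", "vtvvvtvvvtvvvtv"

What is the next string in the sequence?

s(k+1) = s(k)·v·s(k) — each term doubles the last with 'v' between the halves.
Doubling vtvvvtvvvtvvvtv with 'v' between the halves:

vtvvvtvvvtvvvtvvvtvvvtvvvtvvvtv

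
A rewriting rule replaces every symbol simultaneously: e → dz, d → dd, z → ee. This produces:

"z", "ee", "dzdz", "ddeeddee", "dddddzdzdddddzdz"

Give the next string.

ddddddddddeeddeeddddddddddeeddee

Applying the rule to each of the 16 symbols of dddddzdzdddddzdz gives the pieces dd dd dd dd dd ee dd ee dd dd dd dd dd ee dd ee, which concatenate to the answer.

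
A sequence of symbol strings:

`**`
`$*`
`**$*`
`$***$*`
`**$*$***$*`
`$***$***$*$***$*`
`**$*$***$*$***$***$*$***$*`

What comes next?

$***$***$*$***$***$*$***$*$***$***$*$***$*

Each term (from the third on) is the two preceding terms concatenated in order: term 3 = **·$* = **$*.
Continuing: $***$***$*$***$* · **$*$***$*$***$***$*$***$* gives term 8.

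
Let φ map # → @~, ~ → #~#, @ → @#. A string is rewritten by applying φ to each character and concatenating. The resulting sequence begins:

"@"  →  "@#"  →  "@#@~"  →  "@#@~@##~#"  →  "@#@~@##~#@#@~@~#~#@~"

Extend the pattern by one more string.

Rewriting the 20 symbols of @#@~@##~#@#@~@~#~#@~ one by one yields @# @~ @# #~# @# @~ @~ #~# @~ @# @~ @# #~# @# #~# @~ #~# @~ @# #~#; concatenated:

@#@~@##~#@#@~@~#~#@~@#@~@##~#@##~#@~#~#@~@##~#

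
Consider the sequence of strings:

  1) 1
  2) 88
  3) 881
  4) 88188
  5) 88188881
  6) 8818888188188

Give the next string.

881888818818888188881

From term 3 onward, concatenate the last term with the second-to-last: 88·1 = 881, 881·88 = 88188, …
The next term joins 8818888188188 and 88188881.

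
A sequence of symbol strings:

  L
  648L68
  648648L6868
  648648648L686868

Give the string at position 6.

648648648648648L6868686868

Every step adds 648 to the front and 68 to the end of the previous string.
From 648648648L686868, 2 further steps: 648648648L686868 → 648648648648L68686868 → (answer).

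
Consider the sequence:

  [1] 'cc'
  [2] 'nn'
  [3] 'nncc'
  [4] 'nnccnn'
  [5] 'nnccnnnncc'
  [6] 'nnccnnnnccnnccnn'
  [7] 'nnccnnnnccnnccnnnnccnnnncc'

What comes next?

This is a Fibonacci-style word recurrence s(k) = s(k−1)·s(k−2): e.g. nn·cc = nncc.
So term 8 is nnccnnnnccnnccnnnnccnnnncc·nnccnnnnccnnccnn.

nnccnnnnccnnccnnnnccnnnnccnnccnnnnccnnccnn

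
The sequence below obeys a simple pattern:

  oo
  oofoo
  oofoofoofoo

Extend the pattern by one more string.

Each string is two copies of the previous one joined by 'f'.
One more doubling of oofoofoofoo gives the answer.

oofoofoofoofoofoofoofoo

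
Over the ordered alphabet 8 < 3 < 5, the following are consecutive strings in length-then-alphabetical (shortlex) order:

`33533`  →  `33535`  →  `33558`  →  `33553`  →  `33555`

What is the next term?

Treat 33555 as a base-3 numeral over the given alphabet and add one, carrying through any trailing 5's.

35888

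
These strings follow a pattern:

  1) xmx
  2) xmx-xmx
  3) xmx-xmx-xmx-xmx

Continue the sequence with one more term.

xmx-xmx-xmx-xmx-xmx-xmx-xmx-xmx

Every step duplicates the string with '-' between the halves.
One more doubling of xmx-xmx-xmx-xmx gives the answer.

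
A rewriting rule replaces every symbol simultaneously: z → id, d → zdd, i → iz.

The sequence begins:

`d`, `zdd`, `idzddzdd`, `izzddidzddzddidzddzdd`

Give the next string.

Rewriting the 21 symbols of izzddidzddzddidzddzdd one by one yields iz id id zdd zdd iz zdd id zdd zdd id zdd zdd iz zdd id zdd zdd id zdd zdd; concatenated:

izididzddzddizzddidzddzddidzddzddizzddidzddzddidzddzdd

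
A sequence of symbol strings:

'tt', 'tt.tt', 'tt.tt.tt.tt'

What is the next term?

s(k+1) = s(k)·.·s(k) — each term doubles the last with '.' between the halves.
So the next term is two copies of tt.tt.tt.tt with '.' between the halves.

tt.tt.tt.tt.tt.tt.tt.tt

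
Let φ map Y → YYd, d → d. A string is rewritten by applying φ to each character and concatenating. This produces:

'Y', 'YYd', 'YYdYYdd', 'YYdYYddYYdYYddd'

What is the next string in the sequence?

φ(YYdYYddYYdYYddd) expands symbol-by-symbol to YYd YYd d YYd YYd d d YYd YYd d YYd YYd d d d; joining the 15 pieces gives the next term.

YYdYYddYYdYYdddYYdYYddYYdYYdddd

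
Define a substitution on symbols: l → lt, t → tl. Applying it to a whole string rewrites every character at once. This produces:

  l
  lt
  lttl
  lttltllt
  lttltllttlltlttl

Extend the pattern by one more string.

φ(lttltllttlltlttl) expands symbol-by-symbol to lt tl tl lt tl lt lt tl tl lt lt tl lt tl tl lt; joining the 16 pieces gives the next term.

lttltllttlltlttltlltlttllttltllt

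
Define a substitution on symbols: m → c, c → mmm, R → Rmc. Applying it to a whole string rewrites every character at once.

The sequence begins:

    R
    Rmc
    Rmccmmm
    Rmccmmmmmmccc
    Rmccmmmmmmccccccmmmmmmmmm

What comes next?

φ(Rmccmmmmmmccccccmmmmmmmmm) expands symbol-by-symbol to Rmc c mmm mmm c c c c c c mmm mmm mmm mmm mmm mmm c c c c c c c c c; joining the 25 pieces gives the next term.

Rmccmmmmmmccccccmmmmmmmmmmmmmmmmmmccccccccc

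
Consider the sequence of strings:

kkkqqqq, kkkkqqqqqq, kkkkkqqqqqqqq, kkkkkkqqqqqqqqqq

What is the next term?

kkkkkkkqqqqqqqqqqqq

Reading off run lengths: k runs 3, 4, 5, 6; q runs 4, 6, 8, 10 — each is linear in n, where the shown terms are n = 2, 3, 4, 5.
For the next term, n = 6, so the run lengths are 7, 12.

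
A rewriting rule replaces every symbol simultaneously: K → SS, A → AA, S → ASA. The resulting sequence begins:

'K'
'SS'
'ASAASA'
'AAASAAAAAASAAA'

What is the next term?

Replace each of the 14 characters of AAASAAAAAASAAA in place — AA AA AA ASA AA AA AA AA AA AA ASA AA AA AA — and concatenate.

AAAAAAASAAAAAAAAAAAAAASAAAAAAA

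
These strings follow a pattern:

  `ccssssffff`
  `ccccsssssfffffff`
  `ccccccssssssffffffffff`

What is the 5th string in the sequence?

ccccccccccssssssssffffffffffffffff

The n-th term is 2n-2 c's then n+2 s's then 3n-2 f's, where the shown terms are n = 2, 3, 4.
For term 5, n = 6, so the run lengths are 10, 8, 16.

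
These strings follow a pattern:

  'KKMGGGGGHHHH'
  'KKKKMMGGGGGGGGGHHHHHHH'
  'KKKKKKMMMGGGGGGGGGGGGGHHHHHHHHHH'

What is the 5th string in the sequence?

Each string has the form K^{2n} M^{n} G^{4n+1} H^{3n+1} (n = 1, 2, …).
At n = 5 the blocks have lengths 10, 5, 21, 16.

KKKKKKKKKKMMMMMGGGGGGGGGGGGGGGGGGGGGHHHHHHHHHHHHHHHH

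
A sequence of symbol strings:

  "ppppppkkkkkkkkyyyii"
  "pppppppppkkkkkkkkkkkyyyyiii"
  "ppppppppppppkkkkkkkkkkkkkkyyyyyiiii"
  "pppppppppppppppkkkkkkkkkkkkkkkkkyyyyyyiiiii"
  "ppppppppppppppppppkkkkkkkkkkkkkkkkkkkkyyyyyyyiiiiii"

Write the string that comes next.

pppppppppppppppppppppkkkkkkkkkkkkkkkkkkkkkkkyyyyyyyyiiiiiii

The n-th term is 3n p's then 3n+2 k's then n+1 y's then n i's, where the shown terms are n = 2, 3, 4, 5, 6.
Setting n = 7 gives 21, 23, 8, 7 characters in each block.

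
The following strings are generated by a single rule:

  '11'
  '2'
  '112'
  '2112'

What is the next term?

From term 3 onward, concatenate the second-to-last term with the last: 11·2 = 112, 2·112 = 2112, …
So term 5 is 112·2112.

1122112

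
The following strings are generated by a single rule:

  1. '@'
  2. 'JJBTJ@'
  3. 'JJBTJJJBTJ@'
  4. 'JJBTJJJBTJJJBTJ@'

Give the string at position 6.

JJBTJJJBTJJJBTJJJBTJJJBTJ@

Each term is the previous one with JJBTJ prepended.
From JJBTJJJBTJJJBTJ@, 2 further steps: JJBTJJJBTJJJBTJ@ → JJBTJJJBTJJJBTJJJBTJ@ → (answer).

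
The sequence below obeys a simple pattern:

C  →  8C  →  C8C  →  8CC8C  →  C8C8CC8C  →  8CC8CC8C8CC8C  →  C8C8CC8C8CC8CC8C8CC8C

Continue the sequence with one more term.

8CC8CC8C8CC8CC8C8CC8C8CC8CC8C8CC8C

This is a Fibonacci-style word recurrence s(k) = s(k−2)·s(k−1): e.g. C·8C = C8C.
The next term joins 8CC8CC8C8CC8C and C8C8CC8C8CC8CC8C8CC8C.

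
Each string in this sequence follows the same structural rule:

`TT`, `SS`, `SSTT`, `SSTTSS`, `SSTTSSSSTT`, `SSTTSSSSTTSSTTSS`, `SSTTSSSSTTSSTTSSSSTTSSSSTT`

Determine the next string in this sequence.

From term 3 onward, concatenate the last term with the second-to-last: SS·TT = SSTT, SSTT·SS = SSTTSS, …
So term 8 is SSTTSSSSTTSSTTSSSSTTSSSSTT·SSTTSSSSTTSSTTSS.

SSTTSSSSTTSSTTSSSSTTSSSSTTSSTTSSSSTTSSTTSS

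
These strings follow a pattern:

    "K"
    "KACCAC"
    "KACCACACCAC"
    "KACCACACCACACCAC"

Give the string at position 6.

Every step adds ACCAC to the end: s(k+1) = s(k)·ACCAC.
From KACCACACCACACCAC, 2 further steps: KACCACACCACACCAC → KACCACACCACACCACACCAC → (answer).

KACCACACCACACCACACCACACCAC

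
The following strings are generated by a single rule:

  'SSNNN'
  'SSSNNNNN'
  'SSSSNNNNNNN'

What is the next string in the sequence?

Reading off run lengths: S runs 2, 3, 4; N runs 3, 5, 7 — each is linear in n (n = 1, 2, …).
At n = 4 the blocks have lengths 5, 9.

SSSSSNNNNNNNNN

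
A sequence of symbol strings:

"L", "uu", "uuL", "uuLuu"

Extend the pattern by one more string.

Each term (from the third on) is the previous term followed by the one before it: term 3 = uu·L = uuL.
Continuing: uuLuu · uuL gives term 5.

uuLuuuuL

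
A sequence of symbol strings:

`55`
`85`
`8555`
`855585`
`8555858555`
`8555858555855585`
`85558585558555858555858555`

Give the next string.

855585855585558585558585558555858555855585

This is a Fibonacci-style word recurrence s(k) = s(k−1)·s(k−2): e.g. 85·55 = 8555.
The next term joins 85558585558555858555858555 and 8555858555855585.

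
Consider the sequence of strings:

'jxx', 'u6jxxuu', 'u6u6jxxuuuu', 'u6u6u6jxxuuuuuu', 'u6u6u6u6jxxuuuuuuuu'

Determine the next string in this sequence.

s(k+1) = u6·s(k)·uu, so each term gains u6 as a prefix and uu as a suffix.
Applying this once more to u6u6u6u6jxxuuuuuuuu:

u6u6u6u6u6jxxuuuuuuuuuu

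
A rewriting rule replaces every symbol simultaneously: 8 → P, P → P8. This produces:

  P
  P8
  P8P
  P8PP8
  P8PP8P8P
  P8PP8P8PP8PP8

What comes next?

Rewriting the 13 symbols of P8PP8P8PP8PP8 one by one yields P8 P P8 P8 P P8 P P8 P8 P P8 P8 P; concatenated:

P8PP8P8PP8PP8P8PP8P8P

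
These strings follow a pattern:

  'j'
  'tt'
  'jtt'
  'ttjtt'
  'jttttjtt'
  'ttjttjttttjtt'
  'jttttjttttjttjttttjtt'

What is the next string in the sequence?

ttjttjttttjttjttttjttttjttjttttjtt

This is a Fibonacci-style word recurrence s(k) = s(k−2)·s(k−1): e.g. j·tt = jtt.
So term 8 is ttjttjttttjtt·jttttjttttjttjttttjtt.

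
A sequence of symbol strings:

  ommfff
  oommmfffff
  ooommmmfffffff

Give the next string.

Each string has the form o^{n} m^{n+1} f^{2n+1} (n = 1, 2, …).
For the next term, n = 4, so the run lengths are 4, 5, 9.

oooommmmmfffffffff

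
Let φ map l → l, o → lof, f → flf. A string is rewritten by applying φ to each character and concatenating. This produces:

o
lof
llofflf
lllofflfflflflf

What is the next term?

Replace each of the 15 characters of lllofflfflflflf in place — l l l lof flf flf l flf flf l flf l flf l flf — and concatenate.

llllofflfflflflfflflflflflflflf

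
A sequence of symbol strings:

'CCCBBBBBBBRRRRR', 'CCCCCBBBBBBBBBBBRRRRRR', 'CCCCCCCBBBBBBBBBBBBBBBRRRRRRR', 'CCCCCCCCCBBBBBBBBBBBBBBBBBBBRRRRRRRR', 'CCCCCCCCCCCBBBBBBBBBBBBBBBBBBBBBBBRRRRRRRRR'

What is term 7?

The n-th term is 2n-1 C's then 4n-1 B's then n+3 R's, where the shown terms are n = 2, 3, 4, 5, 6.
Setting n = 8 gives 15, 31, 11 characters in each block.

CCCCCCCCCCCCCCCBBBBBBBBBBBBBBBBBBBBBBBBBBBBBBBRRRRRRRRRRR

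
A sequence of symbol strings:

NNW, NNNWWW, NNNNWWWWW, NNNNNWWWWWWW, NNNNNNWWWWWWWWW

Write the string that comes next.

NNNNNNNWWWWWWWWWWW

The n-th term is n+1 N's then 2n-1 W's (n = 1, 2, …).
For the next term, n = 6, so the run lengths are 7, 11.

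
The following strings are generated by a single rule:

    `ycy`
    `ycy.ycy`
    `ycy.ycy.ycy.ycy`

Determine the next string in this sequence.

ycy.ycy.ycy.ycy.ycy.ycy.ycy.ycy

Each string is two copies of the previous one joined by '.'.
One more doubling of ycy.ycy.ycy.ycy gives the answer.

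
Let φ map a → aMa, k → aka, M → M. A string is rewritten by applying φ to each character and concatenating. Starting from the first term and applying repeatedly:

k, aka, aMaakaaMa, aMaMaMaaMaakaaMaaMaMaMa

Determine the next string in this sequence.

φ(aMaMaMaaMaakaaMaaMaMaMa) expands symbol-by-symbol to aMa M aMa M aMa M aMa aMa M aMa aMa aka aMa aMa M aMa aMa M aMa M aMa M aMa; joining the 23 pieces gives the next term.

aMaMaMaMaMaMaMaaMaMaMaaMaakaaMaaMaMaMaaMaMaMaMaMaMaMa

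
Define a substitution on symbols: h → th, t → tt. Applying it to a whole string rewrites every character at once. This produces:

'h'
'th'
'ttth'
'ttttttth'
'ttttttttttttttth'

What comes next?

Rewriting the 16 symbols of ttttttttttttttth one by one yields tt tt tt tt tt tt tt tt tt tt tt tt tt tt tt th; concatenated:

ttttttttttttttttttttttttttttttth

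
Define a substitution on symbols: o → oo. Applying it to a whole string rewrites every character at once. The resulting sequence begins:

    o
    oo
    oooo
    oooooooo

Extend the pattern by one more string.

Rewriting each symbol of oooooooo: o→oo, o→oo, o→oo, o→oo, o→oo, o→oo, o→oo, o→oo, which concatenates to oo oo oo oo oo oo oo oo.

oooooooooooooooo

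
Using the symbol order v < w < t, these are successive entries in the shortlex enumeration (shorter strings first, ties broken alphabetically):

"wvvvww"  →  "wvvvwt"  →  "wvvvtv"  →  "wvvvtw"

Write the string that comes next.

The successor of wvvvtw increments the rightmost position that isn't already t and resets every position after it to v.

wvvvtt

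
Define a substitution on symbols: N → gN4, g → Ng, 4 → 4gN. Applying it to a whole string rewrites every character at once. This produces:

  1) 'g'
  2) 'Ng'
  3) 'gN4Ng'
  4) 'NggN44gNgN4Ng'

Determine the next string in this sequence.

gN4NgNggN44gN4gNNggN4NggN44gNgN4Ng

Applying the rule to each of the 13 symbols of NggN44gNgN4Ng gives the pieces gN4 Ng Ng gN4 4gN 4gN Ng gN4 Ng gN4 4gN gN4 Ng, which concatenate to the answer.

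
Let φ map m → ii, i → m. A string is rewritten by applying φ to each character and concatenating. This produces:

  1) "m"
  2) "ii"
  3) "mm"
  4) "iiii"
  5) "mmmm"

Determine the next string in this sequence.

Rewriting each symbol of mmmm: m→ii, m→ii, m→ii, m→ii, which concatenates to ii ii ii ii.

iiiiiiii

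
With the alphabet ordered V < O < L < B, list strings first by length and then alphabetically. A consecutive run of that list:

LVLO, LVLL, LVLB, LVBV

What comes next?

LVBO

Find the rightmost character of LVBV below B, bump it to the next letter, and reset everything to its right to V.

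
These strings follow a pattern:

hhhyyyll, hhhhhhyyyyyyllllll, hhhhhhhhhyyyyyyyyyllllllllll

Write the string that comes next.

hhhhhhhhhhhhyyyyyyyyyyyyllllllllllllll

The n-th term is 3n h's then 3n y's then 4n-2 l's (n = 1, 2, …).
For the next term, n = 4, so the run lengths are 12, 12, 14.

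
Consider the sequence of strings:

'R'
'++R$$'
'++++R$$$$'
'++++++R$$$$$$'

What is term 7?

++++++++++++R$$$$$$$$$$$$

s(k+1) = ++·s(k)·$$, so each term gains ++ as a prefix and $$ as a suffix.
From ++++++R$$$$$$, 3 further steps: ++++++R$$$$$$ → ++++++++R$$$$$$$$ → ++++++++++R$$$$$$$$$$ → (answer).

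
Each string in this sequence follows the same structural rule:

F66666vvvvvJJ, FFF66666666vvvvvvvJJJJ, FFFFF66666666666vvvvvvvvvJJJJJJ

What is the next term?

The n-th term is 2n-1 F's then 3n+2 6's then 2n+3 v's then 2n J's (n = 1, 2, …).
At n = 4 the blocks have lengths 7, 14, 11, 8.

FFFFFFF66666666666666vvvvvvvvvvvJJJJJJJJ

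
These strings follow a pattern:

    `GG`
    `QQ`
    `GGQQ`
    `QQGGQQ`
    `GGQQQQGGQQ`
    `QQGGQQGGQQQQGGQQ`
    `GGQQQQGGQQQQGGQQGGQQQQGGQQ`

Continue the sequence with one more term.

QQGGQQGGQQQQGGQQGGQQQQGGQQQQGGQQGGQQQQGGQQ

From term 3 onward, concatenate the second-to-last term with the last: GG·QQ = GGQQ, QQ·GGQQ = QQGGQQ, …
The next term joins QQGGQQGGQQQQGGQQ and GGQQQQGGQQQQGGQQGGQQQQGGQQ.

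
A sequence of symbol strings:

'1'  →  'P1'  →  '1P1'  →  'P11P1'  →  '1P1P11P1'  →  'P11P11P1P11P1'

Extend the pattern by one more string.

1P1P11P1P11P11P1P11P1

Each term (from the third on) is the two preceding terms concatenated in order: term 3 = 1·P1 = 1P1.
Continuing: 1P1P11P1 · P11P11P1P11P1 gives term 7.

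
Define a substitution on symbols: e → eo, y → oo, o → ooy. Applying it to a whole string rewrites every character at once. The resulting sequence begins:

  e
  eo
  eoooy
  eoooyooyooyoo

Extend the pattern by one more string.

eoooyooyooyooooyooyooooyooyooooyooy

Replace each of the 13 characters of eoooyooyooyoo in place — eo ooy ooy ooy oo ooy ooy oo ooy ooy oo ooy ooy — and concatenate.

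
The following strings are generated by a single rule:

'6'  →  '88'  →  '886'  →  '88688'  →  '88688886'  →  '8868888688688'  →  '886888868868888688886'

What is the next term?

From term 3 onward, concatenate the last term with the second-to-last: 88·6 = 886, 886·88 = 88688, …
The next term joins 886888868868888688886 and 8868888688688.

8868888688688886888868868888688688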